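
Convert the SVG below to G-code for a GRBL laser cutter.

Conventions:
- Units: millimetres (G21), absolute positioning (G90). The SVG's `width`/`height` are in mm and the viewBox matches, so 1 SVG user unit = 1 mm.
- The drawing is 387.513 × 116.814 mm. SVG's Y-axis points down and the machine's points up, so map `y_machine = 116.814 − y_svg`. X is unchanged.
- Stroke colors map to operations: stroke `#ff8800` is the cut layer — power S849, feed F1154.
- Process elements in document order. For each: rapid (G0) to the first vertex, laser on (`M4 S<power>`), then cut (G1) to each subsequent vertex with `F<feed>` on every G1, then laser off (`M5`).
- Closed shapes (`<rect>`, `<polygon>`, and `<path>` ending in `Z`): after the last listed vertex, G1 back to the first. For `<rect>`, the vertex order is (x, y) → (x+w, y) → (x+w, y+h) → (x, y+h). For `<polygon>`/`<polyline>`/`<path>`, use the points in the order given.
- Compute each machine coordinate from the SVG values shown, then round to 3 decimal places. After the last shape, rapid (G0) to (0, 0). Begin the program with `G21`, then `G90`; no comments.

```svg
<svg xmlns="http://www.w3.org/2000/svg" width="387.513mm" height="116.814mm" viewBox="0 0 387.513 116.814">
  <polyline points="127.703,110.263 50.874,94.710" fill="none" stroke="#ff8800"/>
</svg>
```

1 u = 1 mm; y_m = 116.814 − y.

[1] `<polyline>` line segment, #ff8800→cut S849 F1154: (127.703,6.551) → (50.874,22.104)

G21
G90
G0 X127.703 Y6.551
M4 S849
G1 X50.874 Y22.104 F1154
M5
G0 X0.000 Y0.000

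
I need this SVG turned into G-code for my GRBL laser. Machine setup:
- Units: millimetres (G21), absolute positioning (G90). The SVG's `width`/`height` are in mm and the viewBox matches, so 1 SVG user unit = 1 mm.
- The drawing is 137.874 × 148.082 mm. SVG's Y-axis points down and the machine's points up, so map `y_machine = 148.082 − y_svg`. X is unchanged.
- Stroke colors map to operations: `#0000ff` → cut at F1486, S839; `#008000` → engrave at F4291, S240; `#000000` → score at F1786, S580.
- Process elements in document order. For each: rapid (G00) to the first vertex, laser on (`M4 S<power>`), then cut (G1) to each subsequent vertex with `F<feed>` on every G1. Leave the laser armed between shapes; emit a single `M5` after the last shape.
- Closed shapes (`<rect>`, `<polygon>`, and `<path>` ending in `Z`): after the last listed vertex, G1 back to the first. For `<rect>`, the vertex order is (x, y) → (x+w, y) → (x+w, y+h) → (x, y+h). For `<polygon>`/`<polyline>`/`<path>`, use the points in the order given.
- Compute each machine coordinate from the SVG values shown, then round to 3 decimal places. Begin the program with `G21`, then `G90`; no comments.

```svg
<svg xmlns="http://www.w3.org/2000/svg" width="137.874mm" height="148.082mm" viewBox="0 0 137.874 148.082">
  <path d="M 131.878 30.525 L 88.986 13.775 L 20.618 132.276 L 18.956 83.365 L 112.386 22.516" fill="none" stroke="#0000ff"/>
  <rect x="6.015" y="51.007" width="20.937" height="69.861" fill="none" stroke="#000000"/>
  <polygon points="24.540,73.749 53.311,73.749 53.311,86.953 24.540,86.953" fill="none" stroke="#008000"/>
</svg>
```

G21
G90
G00 X131.878 Y117.557
M4 S839
G1 X88.986 Y134.307 F1486
G1 X20.618 Y15.806 F1486
G1 X18.956 Y64.717 F1486
G1 X112.386 Y125.566 F1486
G00 X6.015 Y97.075
M4 S580
G1 X26.952 Y97.075 F1786
G1 X26.952 Y27.214 F1786
G1 X6.015 Y27.214 F1786
G1 X6.015 Y97.075 F1786
G00 X24.540 Y74.333
M4 S240
G1 X53.311 Y74.333 F4291
G1 X53.311 Y61.129 F4291
G1 X24.540 Y61.129 F4291
G1 X24.540 Y74.333 F4291
M5

Since the viewBox matches the mm dimensions, user units are millimetres directly. The only transform is the Y-flip y_m = 148.082 − y_svg.

Shape 1 is a open polyline drawn with `<path>`. Its stroke #0000ff means cut at S839, F1486. After flipping Y the toolpath is (131.878,117.557) → (88.986,134.307) → (20.618,15.806) → (18.956,64.717) → (112.386,125.566).

Shape 2 is a rectangle drawn with `<rect>`. Its stroke #000000 means score at S580, F1786. After flipping Y the toolpath is (6.015,97.075) → (26.952,97.075) → (26.952,27.214) → (6.015,27.214) → (6.015,97.075), returning to the start.

Shape 3 is a rectangle drawn with `<polygon>`. Its stroke #008000 means engrave at S240, F4291. After flipping Y the toolpath is (24.540,74.333) → (53.311,74.333) → (53.311,61.129) → (24.540,61.129) → (24.540,74.333), returning to the start.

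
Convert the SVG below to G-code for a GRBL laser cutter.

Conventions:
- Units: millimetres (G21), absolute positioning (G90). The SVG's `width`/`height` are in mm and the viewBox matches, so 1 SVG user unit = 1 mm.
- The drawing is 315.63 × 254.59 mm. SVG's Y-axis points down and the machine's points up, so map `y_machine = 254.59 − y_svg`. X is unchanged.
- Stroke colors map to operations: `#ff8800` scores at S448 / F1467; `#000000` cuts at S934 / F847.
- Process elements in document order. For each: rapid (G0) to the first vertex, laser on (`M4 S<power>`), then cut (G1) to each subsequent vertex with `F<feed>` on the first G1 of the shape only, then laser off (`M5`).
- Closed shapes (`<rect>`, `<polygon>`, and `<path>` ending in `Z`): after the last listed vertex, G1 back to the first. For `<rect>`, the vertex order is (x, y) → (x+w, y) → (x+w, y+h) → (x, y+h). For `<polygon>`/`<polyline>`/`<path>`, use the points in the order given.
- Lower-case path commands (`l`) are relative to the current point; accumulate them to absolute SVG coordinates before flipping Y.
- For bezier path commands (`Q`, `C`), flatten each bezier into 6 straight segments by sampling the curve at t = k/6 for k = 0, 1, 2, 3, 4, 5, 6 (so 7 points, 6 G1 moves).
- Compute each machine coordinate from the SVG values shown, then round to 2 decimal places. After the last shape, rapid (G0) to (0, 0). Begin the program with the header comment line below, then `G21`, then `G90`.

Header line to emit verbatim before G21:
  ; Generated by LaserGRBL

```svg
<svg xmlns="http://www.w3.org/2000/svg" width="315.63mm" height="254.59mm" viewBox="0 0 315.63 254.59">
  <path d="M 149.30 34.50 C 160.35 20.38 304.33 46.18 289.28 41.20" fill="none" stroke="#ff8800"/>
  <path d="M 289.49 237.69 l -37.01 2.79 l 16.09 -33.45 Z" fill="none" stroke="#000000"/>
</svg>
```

; Generated by LaserGRBL
G21
G90
G0 X149.30 Y220.09
M4 S448
G1 X164.55 Y224.15 F1467
G1 X193.85 Y223.52
G1 X229.08 Y220.17
G1 X262.13 Y216.05
G1 X284.90 Y213.14
G1 X289.28 Y213.39
M5
G0 X289.49 Y16.90
M4 S934
G1 X252.48 Y14.11 F847
G1 X268.57 Y47.56
G1 X289.49 Y16.90
M5
G0 X0.00 Y0.00

viewBox `0 0 315.63 254.59` with mm width/height → 1 unit = 1 mm. Flip: y_m = 254.59 − y_svg.

**Shape 1** — `<path>` cubic bezier, stroke `#ff8800` → score (S448, F1467). Control points (SVG): P0=(149.30,34.50), P1=(160.35,20.38), P2=(304.33,46.18), P3=(289.28,41.20); sampled at t=k/6. Machine vertices: (149.30,220.09) → (164.55,224.15) → (193.85,223.52) → (229.08,220.17) → (262.13,216.05) → (284.90,213.14) → (289.28,213.39). Open path.

**Shape 2** — `<path>` regular polygon, stroke `#000000` → cut (S934, F847). Machine vertices: (289.49,16.90) → (252.48,14.11) → (268.57,47.56) → (289.49,16.90). Closed: final G1 returns to the first vertex.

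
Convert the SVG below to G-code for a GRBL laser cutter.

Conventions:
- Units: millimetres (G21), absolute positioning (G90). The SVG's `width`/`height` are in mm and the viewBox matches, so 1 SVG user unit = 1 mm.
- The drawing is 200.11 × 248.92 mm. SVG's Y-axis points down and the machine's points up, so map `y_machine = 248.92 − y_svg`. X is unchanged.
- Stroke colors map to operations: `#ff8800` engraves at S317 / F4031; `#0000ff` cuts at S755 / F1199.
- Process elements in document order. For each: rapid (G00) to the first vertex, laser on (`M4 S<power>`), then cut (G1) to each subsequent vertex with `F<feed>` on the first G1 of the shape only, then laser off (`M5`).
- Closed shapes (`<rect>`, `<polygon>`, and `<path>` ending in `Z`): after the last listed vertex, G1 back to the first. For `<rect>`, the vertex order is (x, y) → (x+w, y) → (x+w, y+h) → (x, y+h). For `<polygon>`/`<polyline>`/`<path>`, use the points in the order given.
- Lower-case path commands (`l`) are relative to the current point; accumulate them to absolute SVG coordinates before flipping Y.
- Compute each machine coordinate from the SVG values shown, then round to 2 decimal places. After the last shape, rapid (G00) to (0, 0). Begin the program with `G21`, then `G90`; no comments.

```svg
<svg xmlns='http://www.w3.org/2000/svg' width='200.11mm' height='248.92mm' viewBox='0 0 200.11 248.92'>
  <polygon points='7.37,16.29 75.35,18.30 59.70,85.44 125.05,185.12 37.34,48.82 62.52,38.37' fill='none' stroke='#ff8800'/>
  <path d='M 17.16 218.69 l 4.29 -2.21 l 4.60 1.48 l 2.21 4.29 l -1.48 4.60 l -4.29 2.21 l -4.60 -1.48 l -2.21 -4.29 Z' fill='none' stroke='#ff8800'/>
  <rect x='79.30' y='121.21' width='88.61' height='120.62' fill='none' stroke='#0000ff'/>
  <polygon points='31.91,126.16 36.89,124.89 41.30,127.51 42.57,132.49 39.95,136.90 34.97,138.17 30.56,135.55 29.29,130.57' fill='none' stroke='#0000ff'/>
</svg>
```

G21
G90
G00 X7.37 Y232.63
M4 S317
G1 X75.35 Y230.62 F4031
G1 X59.70 Y163.48
G1 X125.05 Y63.80
G1 X37.34 Y200.10
G1 X62.52 Y210.55
G1 X7.37 Y232.63
M5
G00 X17.16 Y30.23
M4 S317
G1 X21.45 Y32.44 F4031
G1 X26.05 Y30.96
G1 X28.26 Y26.67
G1 X26.78 Y22.07
G1 X22.49 Y19.86
G1 X17.89 Y21.34
G1 X15.68 Y25.63
G1 X17.16 Y30.23
M5
G00 X79.30 Y127.71
M4 S755
G1 X167.91 Y127.71 F1199
G1 X167.91 Y7.09
G1 X79.30 Y7.09
G1 X79.30 Y127.71
M5
G00 X31.91 Y122.76
M4 S755
G1 X36.89 Y124.03 F1199
G1 X41.30 Y121.41
G1 X42.57 Y116.43
G1 X39.95 Y112.02
G1 X34.97 Y110.75
G1 X30.56 Y113.37
G1 X29.29 Y118.35
G1 X31.91 Y122.76
M5
G00 X0.00 Y0.00

viewBox `0 0 200.11 248.92` with mm width/height → 1 unit = 1 mm. Flip: y_m = 248.92 − y_svg.

**Shape 1** — `<polygon>` closed polygon, stroke `#ff8800` → engrave (S317, F4031). Machine vertices: (7.37,232.63) → (75.35,230.62) → (59.70,163.48) → (125.05,63.80) → (37.34,200.10) → (62.52,210.55) → (7.37,232.63). Closed: final G1 returns to the first vertex.

**Shape 2** — `<path>` regular polygon, stroke `#ff8800` → engrave (S317, F4031). Machine vertices: (17.16,30.23) → (21.45,32.44) → (26.05,30.96) → (28.26,26.67) → (26.78,22.07) → (22.49,19.86) → (17.89,21.34) → (15.68,25.63) → (17.16,30.23). Closed: final G1 returns to the first vertex.

**Shape 3** — `<rect>` rectangle, stroke `#0000ff` → cut (S755, F1199). Machine vertices: (79.30,127.71) → (167.91,127.71) → (167.91,7.09) → (79.30,7.09) → (79.30,127.71). Closed: final G1 returns to the first vertex.

**Shape 4** — `<polygon>` regular polygon, stroke `#0000ff` → cut (S755, F1199). Machine vertices: (31.91,122.76) → (36.89,124.03) → (41.30,121.41) → (42.57,116.43) → (39.95,112.02) → (34.97,110.75) → (30.56,113.37) → (29.29,118.35) → (31.91,122.76). Closed: final G1 returns to the first vertex.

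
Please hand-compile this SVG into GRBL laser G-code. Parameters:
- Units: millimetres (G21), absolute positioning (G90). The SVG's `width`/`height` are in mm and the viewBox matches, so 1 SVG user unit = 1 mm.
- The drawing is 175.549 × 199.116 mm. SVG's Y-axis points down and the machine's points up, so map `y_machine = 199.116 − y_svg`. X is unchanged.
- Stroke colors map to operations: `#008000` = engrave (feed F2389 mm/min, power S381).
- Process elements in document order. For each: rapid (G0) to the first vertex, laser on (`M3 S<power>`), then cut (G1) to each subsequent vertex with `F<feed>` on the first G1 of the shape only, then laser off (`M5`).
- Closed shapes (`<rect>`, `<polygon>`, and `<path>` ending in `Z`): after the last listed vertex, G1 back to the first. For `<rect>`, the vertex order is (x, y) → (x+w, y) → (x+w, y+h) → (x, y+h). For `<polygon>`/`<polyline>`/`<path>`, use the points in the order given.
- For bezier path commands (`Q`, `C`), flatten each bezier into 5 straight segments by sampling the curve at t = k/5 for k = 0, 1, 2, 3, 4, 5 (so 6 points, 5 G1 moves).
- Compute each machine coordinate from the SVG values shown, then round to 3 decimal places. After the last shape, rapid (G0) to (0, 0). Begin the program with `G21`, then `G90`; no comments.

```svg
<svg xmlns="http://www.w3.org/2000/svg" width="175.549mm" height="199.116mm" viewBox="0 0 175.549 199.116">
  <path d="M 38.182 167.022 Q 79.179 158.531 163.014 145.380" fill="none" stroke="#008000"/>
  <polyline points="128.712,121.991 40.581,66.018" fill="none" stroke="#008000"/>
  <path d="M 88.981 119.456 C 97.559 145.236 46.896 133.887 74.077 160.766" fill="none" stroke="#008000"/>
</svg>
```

G21
G90
G0 X38.182 Y32.094
M3 S381
G1 X56.294 Y35.677 F2389
G1 X77.834 Y39.632
G1 X102.800 Y43.961
G1 X131.194 Y48.662
G1 X163.014 Y53.736
M5
G0 X128.712 Y77.125
M3 S381
G1 X40.581 Y133.098 F2389
M5
G0 X88.981 Y79.660
M3 S381
G1 X88.116 Y68.045 F2389
G1 X79.612 Y61.723
G1 X70.051 Y57.078
G1 X66.013 Y50.493
G1 X74.077 Y38.350
M5
G0 X0.000 Y0.000

1 u = 1 mm; y_m = 199.116 − y.

[1] `<path>` quadratic bezier, #008000→engrave S381 F2389: (38.182,32.094) → (56.294,35.677) → (77.834,39.632) → (102.800,43.961) → (131.194,48.662) → (163.014,53.736)

[2] `<polyline>` line segment, #008000→engrave S381 F2389: (128.712,77.125) → (40.581,133.098)

[3] `<path>` cubic bezier, #008000→engrave S381 F2389: (88.981,79.660) → (88.116,68.045) → (79.612,61.723) → (70.051,57.078) → (66.013,50.493) → (74.077,38.350)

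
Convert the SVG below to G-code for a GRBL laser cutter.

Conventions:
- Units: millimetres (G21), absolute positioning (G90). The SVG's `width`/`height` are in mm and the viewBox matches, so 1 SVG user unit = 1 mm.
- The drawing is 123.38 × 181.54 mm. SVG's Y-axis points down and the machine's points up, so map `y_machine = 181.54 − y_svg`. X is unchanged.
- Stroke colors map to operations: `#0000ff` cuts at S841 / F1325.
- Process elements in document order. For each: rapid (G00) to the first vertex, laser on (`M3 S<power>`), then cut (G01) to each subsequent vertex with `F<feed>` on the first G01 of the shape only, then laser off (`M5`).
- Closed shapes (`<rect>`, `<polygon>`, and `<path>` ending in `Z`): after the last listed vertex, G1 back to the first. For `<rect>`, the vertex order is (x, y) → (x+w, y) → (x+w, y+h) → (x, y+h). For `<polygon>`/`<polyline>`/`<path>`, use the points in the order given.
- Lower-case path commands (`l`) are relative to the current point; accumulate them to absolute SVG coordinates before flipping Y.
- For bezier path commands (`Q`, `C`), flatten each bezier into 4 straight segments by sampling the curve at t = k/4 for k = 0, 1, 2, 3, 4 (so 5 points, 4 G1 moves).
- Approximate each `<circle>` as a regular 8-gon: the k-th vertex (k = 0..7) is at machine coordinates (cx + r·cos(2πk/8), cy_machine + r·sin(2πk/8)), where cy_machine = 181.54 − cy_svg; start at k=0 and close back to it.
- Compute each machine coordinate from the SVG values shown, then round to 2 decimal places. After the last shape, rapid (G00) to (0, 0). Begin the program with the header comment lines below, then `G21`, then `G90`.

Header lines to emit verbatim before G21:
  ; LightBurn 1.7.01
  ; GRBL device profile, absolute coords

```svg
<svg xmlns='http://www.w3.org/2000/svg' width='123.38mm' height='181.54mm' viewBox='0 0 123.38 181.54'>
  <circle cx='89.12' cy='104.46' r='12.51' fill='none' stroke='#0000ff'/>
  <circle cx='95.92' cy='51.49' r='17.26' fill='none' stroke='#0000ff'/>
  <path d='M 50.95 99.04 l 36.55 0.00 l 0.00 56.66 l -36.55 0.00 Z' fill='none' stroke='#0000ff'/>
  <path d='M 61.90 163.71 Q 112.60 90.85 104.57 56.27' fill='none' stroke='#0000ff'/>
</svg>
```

; LightBurn 1.7.01
; GRBL device profile, absolute coords
G21
G90
G00 X101.63 Y77.08
M3 S841
G01 X97.97 Y85.93 F1325
G01 X89.12 Y89.59
G01 X80.27 Y85.93
G01 X76.61 Y77.08
G01 X80.27 Y68.23
G01 X89.12 Y64.57
G01 X97.97 Y68.23
G01 X101.63 Y77.08
M5
G00 X113.18 Y130.05
M3 S841
G01 X108.12 Y142.25 F1325
G01 X95.92 Y147.31
G01 X83.72 Y142.25
G01 X78.66 Y130.05
G01 X83.72 Y117.85
G01 X95.92 Y112.79
G01 X108.12 Y117.85
G01 X113.18 Y130.05
M5
G00 X50.95 Y82.50
M3 S841
G01 X87.50 Y82.50 F1325
G01 X87.50 Y25.84
G01 X50.95 Y25.84
G01 X50.95 Y82.50
M5
G00 X61.90 Y17.83
M3 S841
G01 X83.58 Y51.87 F1325
G01 X97.92 Y81.12
G01 X104.91 Y105.59
G01 X104.57 Y125.27
M5
G00 X0.00 Y0.00

1 u = 1 mm; y_m = 181.54 − y.

[1] `<circle>` circle, #0000ff→cut S841 F1325: (101.63,77.08) → (97.97,85.93) → (89.12,89.59) → (80.27,85.93) → (76.61,77.08) → (80.27,68.23) → (89.12,64.57) → (97.97,68.23) → (101.63,77.08) (closed)

[2] `<circle>` circle, #0000ff→cut S841 F1325: (113.18,130.05) → (108.12,142.25) → (95.92,147.31) → (83.72,142.25) → (78.66,130.05) → (83.72,117.85) → (95.92,112.79) → (108.12,117.85) → (113.18,130.05) (closed)

[3] `<path>` rectangle, #0000ff→cut S841 F1325: (50.95,82.50) → (87.50,82.50) → (87.50,25.84) → (50.95,25.84) → (50.95,82.50) (closed)

[4] `<path>` quadratic bezier, #0000ff→cut S841 F1325: (61.90,17.83) → (83.58,51.87) → (97.92,81.12) → (104.91,105.59) → (104.57,125.27)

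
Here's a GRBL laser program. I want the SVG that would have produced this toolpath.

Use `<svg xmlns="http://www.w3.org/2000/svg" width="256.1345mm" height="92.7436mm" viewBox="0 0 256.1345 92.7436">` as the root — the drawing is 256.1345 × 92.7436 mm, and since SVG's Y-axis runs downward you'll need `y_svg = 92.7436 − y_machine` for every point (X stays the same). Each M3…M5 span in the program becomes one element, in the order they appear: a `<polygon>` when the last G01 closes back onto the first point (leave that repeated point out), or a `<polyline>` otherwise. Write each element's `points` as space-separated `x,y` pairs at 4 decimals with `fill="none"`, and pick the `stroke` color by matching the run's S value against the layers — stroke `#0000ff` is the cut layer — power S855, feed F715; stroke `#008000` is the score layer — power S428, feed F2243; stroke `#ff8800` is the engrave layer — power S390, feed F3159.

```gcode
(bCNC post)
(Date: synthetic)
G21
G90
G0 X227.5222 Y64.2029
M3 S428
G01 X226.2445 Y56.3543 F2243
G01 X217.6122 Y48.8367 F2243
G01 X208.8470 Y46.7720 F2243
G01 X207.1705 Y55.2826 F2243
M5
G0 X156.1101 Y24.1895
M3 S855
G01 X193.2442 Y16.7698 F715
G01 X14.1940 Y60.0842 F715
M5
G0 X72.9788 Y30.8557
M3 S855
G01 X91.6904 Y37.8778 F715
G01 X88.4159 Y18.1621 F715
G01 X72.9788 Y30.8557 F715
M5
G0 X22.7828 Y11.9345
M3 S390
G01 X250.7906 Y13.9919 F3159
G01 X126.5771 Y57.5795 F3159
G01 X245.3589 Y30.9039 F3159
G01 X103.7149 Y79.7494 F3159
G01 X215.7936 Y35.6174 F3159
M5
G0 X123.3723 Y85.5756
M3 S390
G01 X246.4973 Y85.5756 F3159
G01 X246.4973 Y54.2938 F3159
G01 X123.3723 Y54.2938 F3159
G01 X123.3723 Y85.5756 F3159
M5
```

Machine Y-up, SVG Y-down with viewBox height 92.7436, so y_svg = 92.7436 − y_machine; X carries over.

Run 1: S428 ⇒ score layer `#008000`. The run is open, so emit a `<polyline>` with points (Y-flipped): 227.5222,28.5407 226.2445,36.3893 217.6122,43.9069 208.8470,45.9716 207.1705,37.4610.

Run 2: the run's S855 means `#0000ff` (cut). The run is open, so emit a `<polyline>` with points (Y-flipped): 156.1101,68.5541 193.2442,75.9738 14.1940,32.6594.

Run 3: power S855 maps to stroke `#0000ff` (cut). The run returns to its start, so emit a `<polygon>` with points (Y-flipped): 72.9788,61.8879 91.6904,54.8658 88.4159,74.5815.

Run 4: the run's S390 means `#ff8800` (engrave). The run is open, so emit a `<polyline>` with points (Y-flipped): 22.7828,80.8091 250.7906,78.7517 126.5771,35.1641 245.3589,61.8397 103.7149,12.9942 215.7936,57.1262.

Run 5: S390 ⇒ engrave layer `#ff8800`. The run returns to its start, so emit a `<polygon>` with points (Y-flipped): 123.3723,7.1680 246.4973,7.1680 246.4973,38.4498 123.3723,38.4498.

<svg xmlns="http://www.w3.org/2000/svg" width="256.1345mm" height="92.7436mm" viewBox="0 0 256.1345 92.7436">
  <polyline points="227.5222,28.5407 226.2445,36.3893 217.6122,43.9069 208.8470,45.9716 207.1705,37.4610" fill="none" stroke="#008000"/>
  <polyline points="156.1101,68.5541 193.2442,75.9738 14.1940,32.6594" fill="none" stroke="#0000ff"/>
  <polygon points="72.9788,61.8879 91.6904,54.8658 88.4159,74.5815" fill="none" stroke="#0000ff"/>
  <polyline points="22.7828,80.8091 250.7906,78.7517 126.5771,35.1641 245.3589,61.8397 103.7149,12.9942 215.7936,57.1262" fill="none" stroke="#ff8800"/>
  <polygon points="123.3723,7.1680 246.4973,7.1680 246.4973,38.4498 123.3723,38.4498" fill="none" stroke="#ff8800"/>
</svg>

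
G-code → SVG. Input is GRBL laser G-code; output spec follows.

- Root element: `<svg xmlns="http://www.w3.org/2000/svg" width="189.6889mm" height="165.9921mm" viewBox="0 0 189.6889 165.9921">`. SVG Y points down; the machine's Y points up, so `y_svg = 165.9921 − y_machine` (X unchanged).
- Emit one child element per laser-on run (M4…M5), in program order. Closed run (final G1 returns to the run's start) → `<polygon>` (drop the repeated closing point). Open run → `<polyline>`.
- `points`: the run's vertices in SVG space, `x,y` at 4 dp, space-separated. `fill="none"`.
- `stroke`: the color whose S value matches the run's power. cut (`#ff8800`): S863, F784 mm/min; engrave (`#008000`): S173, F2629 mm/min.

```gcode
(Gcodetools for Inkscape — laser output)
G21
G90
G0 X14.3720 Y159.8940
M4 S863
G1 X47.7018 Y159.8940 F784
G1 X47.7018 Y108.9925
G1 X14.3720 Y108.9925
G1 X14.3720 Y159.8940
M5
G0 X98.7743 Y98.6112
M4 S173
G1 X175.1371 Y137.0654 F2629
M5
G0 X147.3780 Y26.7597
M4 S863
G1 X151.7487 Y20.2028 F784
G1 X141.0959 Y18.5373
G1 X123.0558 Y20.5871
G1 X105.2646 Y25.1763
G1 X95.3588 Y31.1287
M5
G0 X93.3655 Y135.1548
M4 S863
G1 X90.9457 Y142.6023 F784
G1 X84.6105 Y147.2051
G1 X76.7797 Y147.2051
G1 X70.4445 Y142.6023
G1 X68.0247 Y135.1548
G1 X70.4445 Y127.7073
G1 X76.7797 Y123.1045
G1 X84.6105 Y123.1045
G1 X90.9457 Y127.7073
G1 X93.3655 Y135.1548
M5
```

<svg xmlns="http://www.w3.org/2000/svg" width="189.6889mm" height="165.9921mm" viewBox="0 0 189.6889 165.9921">
  <polygon points="14.3720,6.0981 47.7018,6.0981 47.7018,56.9996 14.3720,56.9996" fill="none" stroke="#ff8800"/>
  <polyline points="98.7743,67.3809 175.1371,28.9267" fill="none" stroke="#008000"/>
  <polyline points="147.3780,139.2324 151.7487,145.7893 141.0959,147.4548 123.0558,145.4050 105.2646,140.8158 95.3588,134.8634" fill="none" stroke="#ff8800"/>
  <polygon points="93.3655,30.8373 90.9457,23.3898 84.6105,18.7870 76.7797,18.7870 70.4445,23.3898 68.0247,30.8373 70.4445,38.2848 76.7797,42.8876 84.6105,42.8876 90.9457,38.2848" fill="none" stroke="#ff8800"/>
</svg>

Each laser-on run becomes one SVG element. Flip Y back into SVG space with y_svg = 165.9921 − y_machine.

Run 1: the run's S863 means `#ff8800` (cut). The run returns to its start, so emit a `<polygon>` with points (Y-flipped): 14.3720,6.0981 47.7018,6.0981 47.7018,56.9996 14.3720,56.9996.

Run 2: S173 ⇒ engrave layer `#008000`. The run is open, so emit a `<polyline>` with points (Y-flipped): 98.7743,67.3809 175.1371,28.9267.

Run 3: S863 ⇒ cut layer `#ff8800`. The run is open, so emit a `<polyline>` with points (Y-flipped): 147.3780,139.2324 151.7487,145.7893 141.0959,147.4548 123.0558,145.4050 105.2646,140.8158 95.3588,134.8634.

Run 4: power S863 maps to stroke `#ff8800` (cut). The run returns to its start, so emit a `<polygon>` with points (Y-flipped): 93.3655,30.8373 90.9457,23.3898 84.6105,18.7870 76.7797,18.7870 70.4445,23.3898 68.0247,30.8373 70.4445,38.2848 76.7797,42.8876 84.6105,42.8876 90.9457,38.2848.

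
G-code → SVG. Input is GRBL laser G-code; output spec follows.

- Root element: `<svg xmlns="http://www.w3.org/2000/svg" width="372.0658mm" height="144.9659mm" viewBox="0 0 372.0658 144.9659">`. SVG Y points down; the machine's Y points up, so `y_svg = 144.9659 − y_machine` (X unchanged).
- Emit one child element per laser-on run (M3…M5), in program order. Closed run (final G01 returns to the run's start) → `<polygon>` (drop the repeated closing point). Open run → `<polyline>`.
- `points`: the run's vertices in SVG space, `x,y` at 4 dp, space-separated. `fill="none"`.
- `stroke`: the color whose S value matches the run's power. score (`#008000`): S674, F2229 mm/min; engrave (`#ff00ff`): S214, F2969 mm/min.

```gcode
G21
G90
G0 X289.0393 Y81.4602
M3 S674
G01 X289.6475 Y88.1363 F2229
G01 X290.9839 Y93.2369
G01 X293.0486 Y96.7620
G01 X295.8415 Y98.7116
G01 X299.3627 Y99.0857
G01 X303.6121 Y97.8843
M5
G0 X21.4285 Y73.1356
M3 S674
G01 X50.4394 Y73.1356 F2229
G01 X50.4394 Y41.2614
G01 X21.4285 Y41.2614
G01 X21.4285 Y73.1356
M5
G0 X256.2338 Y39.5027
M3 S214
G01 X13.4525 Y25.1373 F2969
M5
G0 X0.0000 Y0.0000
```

<svg xmlns="http://www.w3.org/2000/svg" width="372.0658mm" height="144.9659mm" viewBox="0 0 372.0658 144.9659">
  <polyline points="289.0393,63.5057 289.6475,56.8296 290.9839,51.7290 293.0486,48.2039 295.8415,46.2543 299.3627,45.8802 303.6121,47.0816" fill="none" stroke="#008000"/>
  <polygon points="21.4285,71.8303 50.4394,71.8303 50.4394,103.7045 21.4285,103.7045" fill="none" stroke="#008000"/>
  <polyline points="256.2338,105.4632 13.4525,119.8286" fill="none" stroke="#ff00ff"/>
</svg>

y_svg = 144.9659 − y_m.

[1] S674→`#008000` (score); open run; points: 289.0393,63.5057 289.6475,56.8296 290.9839,51.7290 293.0486,48.2039 295.8415,46.2543 299.3627,45.8802 303.6121,47.0816

[2] S674→`#008000` (score); closed run; points: 21.4285,71.8303 50.4394,71.8303 50.4394,103.7045 21.4285,103.7045

[3] S214→`#ff00ff` (engrave); open run; points: 256.2338,105.4632 13.4525,119.8286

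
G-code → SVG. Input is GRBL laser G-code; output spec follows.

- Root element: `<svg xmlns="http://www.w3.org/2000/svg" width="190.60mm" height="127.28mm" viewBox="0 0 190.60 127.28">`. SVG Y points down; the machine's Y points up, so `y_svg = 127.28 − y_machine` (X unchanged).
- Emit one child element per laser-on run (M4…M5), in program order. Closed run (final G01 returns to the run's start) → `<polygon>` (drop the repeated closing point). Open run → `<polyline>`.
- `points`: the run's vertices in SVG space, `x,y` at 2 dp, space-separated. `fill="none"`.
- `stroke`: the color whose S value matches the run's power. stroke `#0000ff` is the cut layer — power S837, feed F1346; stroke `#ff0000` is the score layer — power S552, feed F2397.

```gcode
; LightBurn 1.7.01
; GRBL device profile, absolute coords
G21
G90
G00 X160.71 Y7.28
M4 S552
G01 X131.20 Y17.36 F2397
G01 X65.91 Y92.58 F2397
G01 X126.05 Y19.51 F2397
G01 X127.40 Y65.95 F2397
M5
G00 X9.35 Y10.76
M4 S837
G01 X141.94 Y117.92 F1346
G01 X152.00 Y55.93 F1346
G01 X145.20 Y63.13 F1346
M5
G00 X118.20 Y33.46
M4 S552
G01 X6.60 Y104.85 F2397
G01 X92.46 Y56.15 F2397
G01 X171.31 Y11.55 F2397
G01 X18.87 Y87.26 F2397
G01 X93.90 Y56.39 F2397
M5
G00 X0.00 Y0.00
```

Machine Y-up, SVG Y-down with viewBox height 127.28, so y_svg = 127.28 − y_machine; X carries over.

Run 1: S552 ⇒ score layer `#ff0000`. The run is open, so emit a `<polyline>` with points (Y-flipped): 160.71,120.00 131.20,109.92 65.91,34.70 126.05,107.77 127.40,61.33.

Run 2: S837 ⇒ cut layer `#0000ff`. The run is open, so emit a `<polyline>` with points (Y-flipped): 9.35,116.52 141.94,9.36 152.00,71.35 145.20,64.15.

Run 3: S552 ⇒ score layer `#ff0000`. The run is open, so emit a `<polyline>` with points (Y-flipped): 118.20,93.82 6.60,22.43 92.46,71.13 171.31,115.73 18.87,40.02 93.90,70.89.

<svg xmlns="http://www.w3.org/2000/svg" width="190.60mm" height="127.28mm" viewBox="0 0 190.60 127.28">
  <polyline points="160.71,120.00 131.20,109.92 65.91,34.70 126.05,107.77 127.40,61.33" fill="none" stroke="#ff0000"/>
  <polyline points="9.35,116.52 141.94,9.36 152.00,71.35 145.20,64.15" fill="none" stroke="#0000ff"/>
  <polyline points="118.20,93.82 6.60,22.43 92.46,71.13 171.31,115.73 18.87,40.02 93.90,70.89" fill="none" stroke="#ff0000"/>
</svg>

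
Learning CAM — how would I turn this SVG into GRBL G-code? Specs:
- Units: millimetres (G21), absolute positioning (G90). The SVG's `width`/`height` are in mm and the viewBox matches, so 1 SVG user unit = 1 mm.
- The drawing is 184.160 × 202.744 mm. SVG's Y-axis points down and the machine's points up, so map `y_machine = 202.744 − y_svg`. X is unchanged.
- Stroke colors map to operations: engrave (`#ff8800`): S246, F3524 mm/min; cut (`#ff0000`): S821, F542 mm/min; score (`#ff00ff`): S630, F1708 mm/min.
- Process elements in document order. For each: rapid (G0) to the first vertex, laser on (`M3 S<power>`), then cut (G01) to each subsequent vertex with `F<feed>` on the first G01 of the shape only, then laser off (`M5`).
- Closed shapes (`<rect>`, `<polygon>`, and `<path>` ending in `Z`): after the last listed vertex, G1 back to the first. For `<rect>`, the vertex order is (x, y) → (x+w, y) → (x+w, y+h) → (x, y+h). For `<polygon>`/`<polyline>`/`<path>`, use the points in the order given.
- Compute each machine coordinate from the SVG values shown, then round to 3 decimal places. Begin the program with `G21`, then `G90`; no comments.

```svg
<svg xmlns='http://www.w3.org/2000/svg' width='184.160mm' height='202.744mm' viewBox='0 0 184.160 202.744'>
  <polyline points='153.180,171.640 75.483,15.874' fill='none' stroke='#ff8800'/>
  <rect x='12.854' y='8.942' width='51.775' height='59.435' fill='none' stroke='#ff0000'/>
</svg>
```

Since the viewBox matches the mm dimensions, user units are millimetres directly. The only transform is the Y-flip y_m = 202.744 − y_svg.

Shape 1 is a line segment drawn with `<polyline>`. Its stroke #ff8800 means engrave at S246, F3524. After flipping Y the toolpath is (153.180,31.104) → (75.483,186.870).

Shape 2 is a rectangle drawn with `<rect>`. Its stroke #ff0000 means cut at S821, F542. After flipping Y the toolpath is (12.854,193.802) → (64.629,193.802) → (64.629,134.367) → (12.854,134.367) → (12.854,193.802), returning to the start.

G21
G90
G0 X153.180 Y31.104
M3 S246
G01 X75.483 Y186.870 F3524
M5
G0 X12.854 Y193.802
M3 S821
G01 X64.629 Y193.802 F542
G01 X64.629 Y134.367
G01 X12.854 Y134.367
G01 X12.854 Y193.802
M5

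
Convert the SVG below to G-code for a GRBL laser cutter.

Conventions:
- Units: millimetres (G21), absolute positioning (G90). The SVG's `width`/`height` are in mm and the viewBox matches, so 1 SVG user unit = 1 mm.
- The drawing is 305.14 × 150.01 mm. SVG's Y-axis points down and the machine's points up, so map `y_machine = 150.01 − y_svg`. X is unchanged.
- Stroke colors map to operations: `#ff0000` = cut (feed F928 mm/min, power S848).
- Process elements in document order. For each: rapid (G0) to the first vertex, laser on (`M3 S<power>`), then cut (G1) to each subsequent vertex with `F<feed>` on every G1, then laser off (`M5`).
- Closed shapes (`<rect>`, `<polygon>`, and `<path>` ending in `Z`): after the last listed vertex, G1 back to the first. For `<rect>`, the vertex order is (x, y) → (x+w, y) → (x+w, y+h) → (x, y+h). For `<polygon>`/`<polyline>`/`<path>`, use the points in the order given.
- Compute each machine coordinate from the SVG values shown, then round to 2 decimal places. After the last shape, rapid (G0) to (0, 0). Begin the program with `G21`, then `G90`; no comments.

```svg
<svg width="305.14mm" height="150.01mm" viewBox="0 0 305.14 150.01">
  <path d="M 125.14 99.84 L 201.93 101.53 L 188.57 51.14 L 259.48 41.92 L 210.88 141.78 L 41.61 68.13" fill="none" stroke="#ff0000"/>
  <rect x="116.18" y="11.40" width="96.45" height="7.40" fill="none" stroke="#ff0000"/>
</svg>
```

G21
G90
G0 X125.14 Y50.17
M3 S848
G1 X201.93 Y48.48 F928
G1 X188.57 Y98.87 F928
G1 X259.48 Y108.09 F928
G1 X210.88 Y8.23 F928
G1 X41.61 Y81.88 F928
M5
G0 X116.18 Y138.61
M3 S848
G1 X212.63 Y138.61 F928
G1 X212.63 Y131.21 F928
G1 X116.18 Y131.21 F928
G1 X116.18 Y138.61 F928
M5
G0 X0.00 Y0.00

1 u = 1 mm; y_m = 150.01 − y.

[1] `<path>` open polyline, #ff0000→cut S848 F928: (125.14,50.17) → (201.93,48.48) → (188.57,98.87) → (259.48,108.09) → (210.88,8.23) → (41.61,81.88)

[2] `<rect>` rectangle, #ff0000→cut S848 F928: (116.18,138.61) → (212.63,138.61) → (212.63,131.21) → (116.18,131.21) → (116.18,138.61) (closed)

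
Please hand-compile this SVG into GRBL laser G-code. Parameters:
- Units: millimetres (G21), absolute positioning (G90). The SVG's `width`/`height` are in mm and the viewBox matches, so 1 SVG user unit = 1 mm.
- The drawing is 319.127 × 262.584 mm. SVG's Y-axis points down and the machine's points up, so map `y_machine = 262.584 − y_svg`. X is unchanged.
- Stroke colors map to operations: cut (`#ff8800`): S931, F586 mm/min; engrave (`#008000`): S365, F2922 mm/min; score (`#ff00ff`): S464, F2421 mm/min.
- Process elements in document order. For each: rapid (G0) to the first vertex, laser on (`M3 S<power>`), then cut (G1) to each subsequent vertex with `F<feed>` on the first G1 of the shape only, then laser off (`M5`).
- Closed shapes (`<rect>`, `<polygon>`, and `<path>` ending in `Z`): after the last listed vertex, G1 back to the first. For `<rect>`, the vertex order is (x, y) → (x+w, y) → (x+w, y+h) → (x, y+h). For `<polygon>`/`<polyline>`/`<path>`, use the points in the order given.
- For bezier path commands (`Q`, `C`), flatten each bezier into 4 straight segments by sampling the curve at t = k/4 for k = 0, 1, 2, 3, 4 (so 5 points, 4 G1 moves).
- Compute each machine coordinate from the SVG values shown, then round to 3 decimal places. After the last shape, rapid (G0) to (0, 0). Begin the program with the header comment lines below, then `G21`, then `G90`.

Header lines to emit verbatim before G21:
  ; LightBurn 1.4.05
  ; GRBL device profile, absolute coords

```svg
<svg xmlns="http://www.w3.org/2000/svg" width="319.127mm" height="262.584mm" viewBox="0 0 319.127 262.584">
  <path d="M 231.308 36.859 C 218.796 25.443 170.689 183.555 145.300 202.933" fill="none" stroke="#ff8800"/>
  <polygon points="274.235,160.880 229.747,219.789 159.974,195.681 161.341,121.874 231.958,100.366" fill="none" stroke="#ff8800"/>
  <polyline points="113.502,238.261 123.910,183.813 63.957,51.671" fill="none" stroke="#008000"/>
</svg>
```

; LightBurn 1.4.05
; GRBL device profile, absolute coords
G21
G90
G0 X231.308 Y225.725
M3 S931
G1 X216.161 Y207.317 F586
G1 X193.133 Y154.236
G1 X167.690 Y95.381
G1 X145.300 Y59.651
M5
G0 X274.235 Y101.704
M3 S931
G1 X229.747 Y42.795 F586
G1 X159.974 Y66.903
G1 X161.341 Y140.710
G1 X231.958 Y162.218
G1 X274.235 Y101.704
M5
G0 X113.502 Y24.323
M3 S365
G1 X123.910 Y78.771 F2922
G1 X63.957 Y210.913
M5
G0 X0.000 Y0.000

viewBox `0 0 319.127 262.584` with mm width/height → 1 unit = 1 mm. Flip: y_m = 262.584 − y_svg.

**Shape 1** — `<path>` cubic bezier, stroke `#ff8800` → cut (S931, F586). Control points (SVG): P0=(231.308,36.859), P1=(218.796,25.443), P2=(170.689,183.555), P3=(145.300,202.933); sampled at t=k/4. Machine vertices: (231.308,225.725) → (216.161,207.317) → (193.133,154.236) → (167.690,95.381) → (145.300,59.651). Open path.

**Shape 2** — `<polygon>` regular polygon, stroke `#ff8800` → cut (S931, F586). Machine vertices: (274.235,101.704) → (229.747,42.795) → (159.974,66.903) → (161.341,140.710) → (231.958,162.218) → (274.235,101.704). Closed: final G1 returns to the first vertex.

**Shape 3** — `<polyline>` open polyline, stroke `#008000` → engrave (S365, F2922). Machine vertices: (113.502,24.323) → (123.910,78.771) → (63.957,210.913). Open path.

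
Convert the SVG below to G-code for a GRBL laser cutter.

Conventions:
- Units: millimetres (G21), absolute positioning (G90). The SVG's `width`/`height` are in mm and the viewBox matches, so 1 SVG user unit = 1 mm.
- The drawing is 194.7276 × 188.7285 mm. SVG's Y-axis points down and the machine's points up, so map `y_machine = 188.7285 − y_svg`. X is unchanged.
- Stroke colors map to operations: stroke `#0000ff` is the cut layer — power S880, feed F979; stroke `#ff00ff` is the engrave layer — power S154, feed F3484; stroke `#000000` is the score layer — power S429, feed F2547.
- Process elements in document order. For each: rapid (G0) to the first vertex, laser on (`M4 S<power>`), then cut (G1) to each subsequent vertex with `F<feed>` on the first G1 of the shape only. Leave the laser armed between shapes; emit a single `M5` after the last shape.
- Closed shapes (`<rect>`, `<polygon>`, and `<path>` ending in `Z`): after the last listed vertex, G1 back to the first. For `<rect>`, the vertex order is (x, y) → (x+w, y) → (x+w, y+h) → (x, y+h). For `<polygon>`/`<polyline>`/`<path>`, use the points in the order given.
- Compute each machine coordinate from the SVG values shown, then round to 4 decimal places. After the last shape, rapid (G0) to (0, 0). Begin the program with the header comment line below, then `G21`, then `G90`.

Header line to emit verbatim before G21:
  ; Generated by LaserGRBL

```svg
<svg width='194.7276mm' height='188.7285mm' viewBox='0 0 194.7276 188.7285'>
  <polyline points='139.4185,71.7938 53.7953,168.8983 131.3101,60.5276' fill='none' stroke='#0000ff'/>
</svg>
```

; Generated by LaserGRBL
G21
G90
G0 X139.4185 Y116.9347
M4 S880
G1 X53.7953 Y19.8302 F979
G1 X131.3101 Y128.2009
M5
G0 X0.0000 Y0.0000

1 u = 1 mm; y_m = 188.7285 − y.

[1] `<polyline>` open polyline, #0000ff→cut S880 F979: (139.4185,116.9347) → (53.7953,19.8302) → (131.3101,128.2009)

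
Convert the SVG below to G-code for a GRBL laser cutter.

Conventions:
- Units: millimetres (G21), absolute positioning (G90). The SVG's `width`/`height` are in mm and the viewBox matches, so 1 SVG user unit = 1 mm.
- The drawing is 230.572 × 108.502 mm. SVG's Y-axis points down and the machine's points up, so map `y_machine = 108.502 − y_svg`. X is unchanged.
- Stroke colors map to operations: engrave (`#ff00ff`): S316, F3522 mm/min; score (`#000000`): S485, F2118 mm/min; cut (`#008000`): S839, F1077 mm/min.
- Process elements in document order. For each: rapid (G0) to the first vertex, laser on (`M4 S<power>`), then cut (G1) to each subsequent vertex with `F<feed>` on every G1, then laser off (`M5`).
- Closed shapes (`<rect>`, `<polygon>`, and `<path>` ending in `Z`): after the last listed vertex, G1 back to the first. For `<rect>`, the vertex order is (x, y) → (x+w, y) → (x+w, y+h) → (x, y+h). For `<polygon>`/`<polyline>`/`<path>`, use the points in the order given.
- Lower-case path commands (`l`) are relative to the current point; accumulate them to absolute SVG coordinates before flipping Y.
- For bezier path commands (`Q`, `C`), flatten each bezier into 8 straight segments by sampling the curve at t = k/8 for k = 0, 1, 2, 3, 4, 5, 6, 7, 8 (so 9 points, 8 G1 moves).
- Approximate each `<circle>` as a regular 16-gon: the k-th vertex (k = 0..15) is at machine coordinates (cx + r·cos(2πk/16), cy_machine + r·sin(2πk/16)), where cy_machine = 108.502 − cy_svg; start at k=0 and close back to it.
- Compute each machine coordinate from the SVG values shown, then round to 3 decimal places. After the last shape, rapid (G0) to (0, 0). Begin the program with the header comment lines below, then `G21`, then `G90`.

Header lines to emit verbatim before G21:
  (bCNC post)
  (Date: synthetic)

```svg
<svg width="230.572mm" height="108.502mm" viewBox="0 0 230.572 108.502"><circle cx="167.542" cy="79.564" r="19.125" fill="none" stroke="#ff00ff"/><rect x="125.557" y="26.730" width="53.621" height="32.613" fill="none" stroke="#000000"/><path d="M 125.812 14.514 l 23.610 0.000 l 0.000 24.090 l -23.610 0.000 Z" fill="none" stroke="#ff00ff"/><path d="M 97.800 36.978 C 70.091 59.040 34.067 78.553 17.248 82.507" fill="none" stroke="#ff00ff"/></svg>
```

(bCNC post)
(Date: synthetic)
G21
G90
G0 X186.667 Y28.938
M4 S316
G1 X185.211 Y36.257 F3522
G1 X181.065 Y42.461 F3522
G1 X174.861 Y46.607 F3522
G1 X167.542 Y48.063 F3522
G1 X160.223 Y46.607 F3522
G1 X154.019 Y42.461 F3522
G1 X149.873 Y36.257 F3522
G1 X148.417 Y28.938 F3522
G1 X149.873 Y21.619 F3522
G1 X154.019 Y15.415 F3522
G1 X160.223 Y11.269 F3522
G1 X167.542 Y9.813 F3522
G1 X174.861 Y11.269 F3522
G1 X181.065 Y15.415 F3522
G1 X185.211 Y21.619 F3522
G1 X186.667 Y28.938 F3522
M5
G0 X125.557 Y81.772
M4 S485
G1 X179.178 Y81.772 F2118
G1 X179.178 Y49.159 F2118
G1 X125.557 Y49.159 F2118
G1 X125.557 Y81.772 F2118
M5
G0 X125.812 Y93.988
M4 S316
G1 X149.422 Y93.988 F3522
G1 X149.422 Y69.898 F3522
G1 X125.812 Y69.898 F3522
G1 X125.812 Y93.988 F3522
M5
G0 X97.800 Y71.524
M4 S316
G1 X87.073 Y63.396 F3522
G1 X75.889 Y55.659 F3522
G1 X64.571 Y48.466 F3522
G1 X53.440 Y41.969 F3522
G1 X42.820 Y36.321 F3522
G1 X33.033 Y31.675 F3522
G1 X24.402 Y28.182 F3522
G1 X17.248 Y25.995 F3522
M5
G0 X0.000 Y0.000

1 u = 1 mm; y_m = 108.502 − y.

[1] `<circle>` circle, #ff00ff→engrave S316 F3522: (186.667,28.938) → (185.211,36.257) → (181.065,42.461) → (174.861,46.607) → (167.542,48.063) → (160.223,46.607) → (154.019,42.461) → (149.873,36.257) → (148.417,28.938) → (149.873,21.619) → (154.019,15.415) → (160.223,11.269) → (167.542,9.813) → (174.861,11.269) → (181.065,15.415) → (185.211,21.619) → (186.667,28.938) (closed)

[2] `<rect>` rectangle, #000000→score S485 F2118: (125.557,81.772) → (179.178,81.772) → (179.178,49.159) → (125.557,49.159) → (125.557,81.772) (closed)

[3] `<path>` rectangle, #ff00ff→engrave S316 F3522: (125.812,93.988) → (149.422,93.988) → (149.422,69.898) → (125.812,69.898) → (125.812,93.988) (closed)

[4] `<path>` cubic bezier, #ff00ff→engrave S316 F3522: (97.800,71.524) → (87.073,63.396) → (75.889,55.659) → (64.571,48.466) → (53.440,41.969) → (42.820,36.321) → (33.033,31.675) → (24.402,28.182) → (17.248,25.995)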